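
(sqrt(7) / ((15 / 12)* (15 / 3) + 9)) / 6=2* sqrt(7) / 183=0.03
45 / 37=1.22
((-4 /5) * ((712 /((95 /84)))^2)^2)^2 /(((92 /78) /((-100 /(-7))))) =29187089034705494287227111313251105767424 /152586699196484375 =191282000255615792686180.30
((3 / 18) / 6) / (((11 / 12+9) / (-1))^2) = 4 / 14161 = 0.00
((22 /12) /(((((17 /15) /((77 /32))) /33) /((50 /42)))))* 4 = 166375 /272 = 611.67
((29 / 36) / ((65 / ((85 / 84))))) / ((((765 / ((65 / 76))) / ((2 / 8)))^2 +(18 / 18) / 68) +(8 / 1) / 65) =544765 / 556071639639012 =0.00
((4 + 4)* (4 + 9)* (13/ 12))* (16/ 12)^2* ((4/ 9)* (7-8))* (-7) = 151424/ 243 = 623.14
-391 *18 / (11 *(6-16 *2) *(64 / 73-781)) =-85629 / 2714569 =-0.03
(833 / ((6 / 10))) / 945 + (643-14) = 51068 / 81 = 630.47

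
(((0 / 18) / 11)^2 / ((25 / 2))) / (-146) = 0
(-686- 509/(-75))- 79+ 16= -55666/75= -742.21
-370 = -370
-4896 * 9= -44064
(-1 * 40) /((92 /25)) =-250 /23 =-10.87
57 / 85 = 0.67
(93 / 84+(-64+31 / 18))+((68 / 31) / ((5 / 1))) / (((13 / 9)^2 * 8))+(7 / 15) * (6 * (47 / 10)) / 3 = -1873327111 / 33005700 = -56.76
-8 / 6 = -4 / 3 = -1.33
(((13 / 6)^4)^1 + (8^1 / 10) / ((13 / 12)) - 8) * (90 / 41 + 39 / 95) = 4210999399 / 109371600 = 38.50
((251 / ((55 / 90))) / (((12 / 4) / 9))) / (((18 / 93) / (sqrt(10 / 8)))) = 70029*sqrt(5) / 22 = 7117.71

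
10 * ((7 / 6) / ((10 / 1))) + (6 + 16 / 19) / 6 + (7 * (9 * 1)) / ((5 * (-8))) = 1669 / 2280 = 0.73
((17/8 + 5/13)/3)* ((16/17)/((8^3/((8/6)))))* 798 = 11571/7072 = 1.64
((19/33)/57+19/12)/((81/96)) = 5048/2673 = 1.89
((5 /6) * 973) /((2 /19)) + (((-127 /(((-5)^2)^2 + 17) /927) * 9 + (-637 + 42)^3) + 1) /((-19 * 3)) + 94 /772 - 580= 5386997073061415 /1454904252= 3702647.14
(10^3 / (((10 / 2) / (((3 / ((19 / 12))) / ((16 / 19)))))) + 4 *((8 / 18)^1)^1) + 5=4111 / 9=456.78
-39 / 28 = -1.39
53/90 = 0.59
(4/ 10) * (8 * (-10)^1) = -32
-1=-1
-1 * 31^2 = -961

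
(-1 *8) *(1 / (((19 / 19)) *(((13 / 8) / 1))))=-64 / 13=-4.92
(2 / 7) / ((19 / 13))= 26 / 133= 0.20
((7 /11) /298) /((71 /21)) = 147 /232738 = 0.00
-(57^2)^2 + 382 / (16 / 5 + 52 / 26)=-137227058 / 13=-10555927.54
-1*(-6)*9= 54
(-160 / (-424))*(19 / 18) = 190 / 477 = 0.40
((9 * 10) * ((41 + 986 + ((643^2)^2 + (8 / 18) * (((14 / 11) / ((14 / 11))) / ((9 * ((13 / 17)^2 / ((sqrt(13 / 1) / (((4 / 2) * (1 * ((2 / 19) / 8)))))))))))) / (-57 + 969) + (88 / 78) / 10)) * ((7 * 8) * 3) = 80920 * sqrt(13) / 1521 + 699999614213004 / 247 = 2834006535467.14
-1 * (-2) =2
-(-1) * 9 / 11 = 9 / 11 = 0.82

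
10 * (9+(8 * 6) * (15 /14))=4230 /7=604.29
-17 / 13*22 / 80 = -187 / 520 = -0.36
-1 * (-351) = 351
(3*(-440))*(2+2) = -5280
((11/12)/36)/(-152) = -11/65664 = -0.00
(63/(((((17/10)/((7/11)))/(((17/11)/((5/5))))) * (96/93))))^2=4672406025/3748096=1246.61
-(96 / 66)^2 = -2.12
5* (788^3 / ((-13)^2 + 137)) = 7995161.31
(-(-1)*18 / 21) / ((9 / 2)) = 4 / 21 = 0.19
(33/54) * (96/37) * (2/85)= 352/9435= 0.04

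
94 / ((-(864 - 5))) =-94 / 859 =-0.11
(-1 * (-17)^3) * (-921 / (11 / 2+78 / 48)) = -12066328 / 19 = -635069.89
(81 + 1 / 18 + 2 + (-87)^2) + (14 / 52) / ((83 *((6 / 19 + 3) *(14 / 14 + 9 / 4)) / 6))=1932037355 / 252486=7652.06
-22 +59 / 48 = -997 / 48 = -20.77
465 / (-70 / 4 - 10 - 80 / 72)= -1674 / 103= -16.25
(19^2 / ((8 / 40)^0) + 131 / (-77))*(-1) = -27666 / 77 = -359.30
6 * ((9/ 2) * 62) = 1674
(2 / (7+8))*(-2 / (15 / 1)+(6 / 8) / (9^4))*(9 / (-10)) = 5827 / 364500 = 0.02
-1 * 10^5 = -100000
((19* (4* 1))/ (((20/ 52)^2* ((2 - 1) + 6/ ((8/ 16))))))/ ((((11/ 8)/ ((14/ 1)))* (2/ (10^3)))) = 2213120/ 11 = 201192.73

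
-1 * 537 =-537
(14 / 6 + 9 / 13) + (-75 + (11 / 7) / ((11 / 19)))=-18908 / 273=-69.26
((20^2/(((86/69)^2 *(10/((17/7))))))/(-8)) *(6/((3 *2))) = -404685/51772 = -7.82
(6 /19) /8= 3 /76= 0.04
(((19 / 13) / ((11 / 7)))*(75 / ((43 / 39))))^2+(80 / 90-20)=8021069237 / 2013561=3983.52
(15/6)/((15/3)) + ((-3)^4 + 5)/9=181/18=10.06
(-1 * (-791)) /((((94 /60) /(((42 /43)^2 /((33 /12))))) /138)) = 23106565440 /955933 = 24171.74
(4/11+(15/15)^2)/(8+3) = 0.12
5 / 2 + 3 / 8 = 23 / 8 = 2.88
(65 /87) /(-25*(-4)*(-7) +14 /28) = -130 /121713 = -0.00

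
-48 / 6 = -8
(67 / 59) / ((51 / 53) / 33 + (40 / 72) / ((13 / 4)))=4570137 / 805291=5.68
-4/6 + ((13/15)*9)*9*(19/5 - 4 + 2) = 9427/75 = 125.69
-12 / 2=-6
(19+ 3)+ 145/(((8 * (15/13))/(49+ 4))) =20509/24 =854.54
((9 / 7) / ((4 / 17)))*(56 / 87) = 102 / 29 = 3.52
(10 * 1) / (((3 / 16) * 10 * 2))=8 / 3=2.67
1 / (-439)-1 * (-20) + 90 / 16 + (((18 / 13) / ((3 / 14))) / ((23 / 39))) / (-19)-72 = -72062273 / 1534744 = -46.95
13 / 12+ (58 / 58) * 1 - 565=-6755 / 12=-562.92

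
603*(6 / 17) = 3618 / 17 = 212.82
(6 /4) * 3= 9 /2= 4.50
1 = 1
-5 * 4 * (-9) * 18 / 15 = 216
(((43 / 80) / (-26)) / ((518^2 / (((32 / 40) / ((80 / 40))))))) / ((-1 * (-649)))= -43 / 905539835200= -0.00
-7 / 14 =-1 / 2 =-0.50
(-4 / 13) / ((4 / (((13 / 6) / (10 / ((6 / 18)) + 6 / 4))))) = -1 / 189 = -0.01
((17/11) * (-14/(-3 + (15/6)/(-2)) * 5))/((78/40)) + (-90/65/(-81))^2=1965644/150579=13.05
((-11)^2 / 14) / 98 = 121 / 1372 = 0.09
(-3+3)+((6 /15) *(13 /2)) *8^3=6656 /5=1331.20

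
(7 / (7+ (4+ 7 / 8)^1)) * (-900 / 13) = -10080 / 247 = -40.81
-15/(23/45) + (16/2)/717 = -483791/16491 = -29.34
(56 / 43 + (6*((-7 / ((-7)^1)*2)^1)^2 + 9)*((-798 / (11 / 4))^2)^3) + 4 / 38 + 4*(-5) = 2592510997324499705884654 / 131578667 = 19703125563086147.59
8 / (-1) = -8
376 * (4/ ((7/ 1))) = 1504/ 7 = 214.86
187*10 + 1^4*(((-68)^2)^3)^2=9774779120406941927246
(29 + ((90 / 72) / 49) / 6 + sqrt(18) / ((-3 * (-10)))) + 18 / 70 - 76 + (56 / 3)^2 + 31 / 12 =sqrt(2) / 10 + 5367661 / 17640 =304.43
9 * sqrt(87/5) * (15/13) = 27 * sqrt(435)/13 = 43.32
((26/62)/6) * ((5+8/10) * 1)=377/930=0.41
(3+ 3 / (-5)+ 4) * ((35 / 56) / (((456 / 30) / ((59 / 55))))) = 59 / 209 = 0.28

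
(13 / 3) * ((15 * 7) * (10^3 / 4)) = 113750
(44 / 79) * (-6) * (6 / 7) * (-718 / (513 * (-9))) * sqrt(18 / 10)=-126368 * sqrt(5) / 472815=-0.60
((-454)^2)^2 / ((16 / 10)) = 26552378410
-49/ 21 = -7/ 3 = -2.33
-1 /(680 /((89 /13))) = -89 /8840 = -0.01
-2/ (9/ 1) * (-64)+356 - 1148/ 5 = 6328/ 45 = 140.62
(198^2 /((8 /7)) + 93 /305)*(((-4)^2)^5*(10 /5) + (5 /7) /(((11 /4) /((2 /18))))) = 5068553419510046 /70455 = 71940294081.47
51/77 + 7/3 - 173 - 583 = -173944/231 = -753.00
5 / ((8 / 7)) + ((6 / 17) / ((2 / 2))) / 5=3023 / 680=4.45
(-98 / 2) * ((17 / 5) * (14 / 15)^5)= -448007392 / 3796875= -117.99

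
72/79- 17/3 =-1127/237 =-4.76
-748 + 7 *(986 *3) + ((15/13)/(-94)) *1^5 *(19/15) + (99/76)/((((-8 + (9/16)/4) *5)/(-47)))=1165502950201/58393270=19959.54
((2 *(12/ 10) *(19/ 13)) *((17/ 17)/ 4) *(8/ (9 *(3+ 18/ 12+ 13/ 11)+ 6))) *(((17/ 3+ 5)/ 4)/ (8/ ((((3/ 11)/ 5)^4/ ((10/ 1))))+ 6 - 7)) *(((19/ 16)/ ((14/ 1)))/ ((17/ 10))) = 857736/ 474509633146367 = 0.00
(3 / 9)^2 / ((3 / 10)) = 10 / 27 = 0.37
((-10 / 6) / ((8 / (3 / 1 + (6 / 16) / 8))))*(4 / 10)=-65 / 256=-0.25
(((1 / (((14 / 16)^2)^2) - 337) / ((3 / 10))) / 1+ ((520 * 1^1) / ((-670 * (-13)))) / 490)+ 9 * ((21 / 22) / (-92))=-1819651819763 / 1627974040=-1117.74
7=7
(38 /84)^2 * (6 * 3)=361 /98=3.68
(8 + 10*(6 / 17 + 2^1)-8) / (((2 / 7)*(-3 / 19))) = -26600 / 51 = -521.57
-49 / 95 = -0.52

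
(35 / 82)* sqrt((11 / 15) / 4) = 7* sqrt(165) / 492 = 0.18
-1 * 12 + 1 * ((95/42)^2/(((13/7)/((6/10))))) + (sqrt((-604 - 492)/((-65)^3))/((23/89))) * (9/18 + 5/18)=-11299/1092 + 1246 * sqrt(17810)/874575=-10.16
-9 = -9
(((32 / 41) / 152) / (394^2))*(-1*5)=-5 / 30232211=-0.00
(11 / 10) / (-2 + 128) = 11 / 1260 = 0.01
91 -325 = -234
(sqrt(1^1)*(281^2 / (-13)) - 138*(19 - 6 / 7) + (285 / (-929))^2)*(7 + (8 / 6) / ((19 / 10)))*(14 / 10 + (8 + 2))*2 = -118293327494764 / 78536731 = -1506216.59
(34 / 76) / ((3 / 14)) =119 / 57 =2.09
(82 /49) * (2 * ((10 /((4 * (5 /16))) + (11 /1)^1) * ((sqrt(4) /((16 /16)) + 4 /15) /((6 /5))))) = 52972 /441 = 120.12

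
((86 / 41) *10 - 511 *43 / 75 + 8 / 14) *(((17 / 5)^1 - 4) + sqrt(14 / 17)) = 5842451 / 35875 - 5842451 *sqrt(238) / 365925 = -83.46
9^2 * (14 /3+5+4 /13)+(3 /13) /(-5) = 52512 /65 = 807.88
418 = 418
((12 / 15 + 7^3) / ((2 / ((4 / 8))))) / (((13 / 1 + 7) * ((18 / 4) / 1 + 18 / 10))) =0.68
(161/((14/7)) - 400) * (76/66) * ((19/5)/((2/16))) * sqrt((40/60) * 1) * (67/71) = -193496 * sqrt(6)/55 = -8617.57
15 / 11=1.36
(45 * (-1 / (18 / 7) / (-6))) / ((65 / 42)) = 49 / 26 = 1.88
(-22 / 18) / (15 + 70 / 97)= -1067 / 13725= -0.08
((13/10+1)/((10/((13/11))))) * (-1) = -299/1100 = -0.27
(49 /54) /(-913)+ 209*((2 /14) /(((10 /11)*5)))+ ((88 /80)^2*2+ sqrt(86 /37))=sqrt(3182) /37+ 77543471 /8627850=10.51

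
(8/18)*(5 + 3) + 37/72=293/72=4.07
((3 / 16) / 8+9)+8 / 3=4489 / 384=11.69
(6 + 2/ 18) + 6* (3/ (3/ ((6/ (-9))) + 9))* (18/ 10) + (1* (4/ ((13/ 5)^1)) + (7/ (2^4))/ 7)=139577/ 9360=14.91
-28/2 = -14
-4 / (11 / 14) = -5.09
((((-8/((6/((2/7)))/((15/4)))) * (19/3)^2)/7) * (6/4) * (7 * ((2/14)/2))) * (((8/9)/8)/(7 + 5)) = -0.06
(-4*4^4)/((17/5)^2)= -25600/289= -88.58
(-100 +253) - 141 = 12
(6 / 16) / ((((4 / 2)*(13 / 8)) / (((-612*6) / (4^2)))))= -1377 / 52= -26.48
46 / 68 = 0.68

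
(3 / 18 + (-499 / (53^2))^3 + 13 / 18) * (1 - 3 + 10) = 1409573004328 / 199479250161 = 7.07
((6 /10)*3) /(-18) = -1 /10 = -0.10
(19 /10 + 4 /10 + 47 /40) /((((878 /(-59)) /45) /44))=-811899 /1756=-462.36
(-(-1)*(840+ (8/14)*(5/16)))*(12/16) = 70575/112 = 630.13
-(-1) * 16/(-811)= -16/811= -0.02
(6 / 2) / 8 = 3 / 8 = 0.38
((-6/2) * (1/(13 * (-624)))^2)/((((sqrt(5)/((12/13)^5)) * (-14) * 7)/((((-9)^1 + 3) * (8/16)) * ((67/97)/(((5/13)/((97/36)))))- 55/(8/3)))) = -113859 * sqrt(5)/51962046927700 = -0.00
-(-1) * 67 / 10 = 67 / 10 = 6.70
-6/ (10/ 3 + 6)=-9/ 14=-0.64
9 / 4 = 2.25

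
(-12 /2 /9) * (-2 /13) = 4 /39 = 0.10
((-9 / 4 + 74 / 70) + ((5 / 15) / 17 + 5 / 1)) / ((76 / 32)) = 54646 / 33915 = 1.61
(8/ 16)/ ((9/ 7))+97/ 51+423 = 130139/ 306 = 425.29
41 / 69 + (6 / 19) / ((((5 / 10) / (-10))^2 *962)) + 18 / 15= 6071041 / 3152955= 1.93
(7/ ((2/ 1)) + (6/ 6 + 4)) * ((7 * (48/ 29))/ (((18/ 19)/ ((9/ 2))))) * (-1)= -13566/ 29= -467.79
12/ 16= 3/ 4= 0.75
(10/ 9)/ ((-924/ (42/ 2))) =-5/ 198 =-0.03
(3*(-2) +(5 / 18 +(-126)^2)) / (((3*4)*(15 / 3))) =57133 / 216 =264.50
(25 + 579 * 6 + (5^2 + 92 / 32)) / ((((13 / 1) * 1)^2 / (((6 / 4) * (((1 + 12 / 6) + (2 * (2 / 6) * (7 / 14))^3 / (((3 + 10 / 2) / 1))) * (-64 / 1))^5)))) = -246416467099177379840 / 29937843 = -8230935912756.89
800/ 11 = 72.73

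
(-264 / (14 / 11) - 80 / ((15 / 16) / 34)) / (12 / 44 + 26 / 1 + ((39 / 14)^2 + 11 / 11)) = -20107472 / 226593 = -88.74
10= 10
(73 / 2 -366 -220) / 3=-1099 / 6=-183.17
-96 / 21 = -32 / 7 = -4.57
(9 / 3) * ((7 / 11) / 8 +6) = 18.24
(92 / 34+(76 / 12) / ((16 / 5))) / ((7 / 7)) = 3823 / 816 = 4.69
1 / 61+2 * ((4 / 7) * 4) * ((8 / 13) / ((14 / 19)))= 148989 / 38857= 3.83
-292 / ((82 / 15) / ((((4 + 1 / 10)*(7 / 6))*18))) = -4599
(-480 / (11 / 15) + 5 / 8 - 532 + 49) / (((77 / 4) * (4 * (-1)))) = 100049 / 6776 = 14.77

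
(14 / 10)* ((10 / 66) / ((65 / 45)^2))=189 / 1859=0.10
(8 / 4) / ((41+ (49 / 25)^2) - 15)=1250 / 18651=0.07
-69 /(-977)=69 /977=0.07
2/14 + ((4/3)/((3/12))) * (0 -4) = -445/21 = -21.19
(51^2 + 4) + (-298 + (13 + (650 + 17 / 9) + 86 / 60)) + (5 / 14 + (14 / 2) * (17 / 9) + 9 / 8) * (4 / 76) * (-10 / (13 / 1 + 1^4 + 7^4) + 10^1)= 8617508773 / 2890755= 2981.06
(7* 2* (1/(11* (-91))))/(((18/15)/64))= -320/429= -0.75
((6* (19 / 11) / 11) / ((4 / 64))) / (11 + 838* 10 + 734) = 1824 / 1104125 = 0.00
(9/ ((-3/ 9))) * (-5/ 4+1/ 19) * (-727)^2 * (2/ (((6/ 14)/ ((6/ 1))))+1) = 37659276837/ 76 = 495516800.49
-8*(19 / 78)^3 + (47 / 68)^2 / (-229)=-7394003335 / 62812651824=-0.12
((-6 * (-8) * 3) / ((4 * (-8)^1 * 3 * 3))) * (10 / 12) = -5 / 12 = -0.42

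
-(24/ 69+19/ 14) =-549/ 322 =-1.70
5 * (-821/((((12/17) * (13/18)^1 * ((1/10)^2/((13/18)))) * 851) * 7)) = -1744625/17871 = -97.62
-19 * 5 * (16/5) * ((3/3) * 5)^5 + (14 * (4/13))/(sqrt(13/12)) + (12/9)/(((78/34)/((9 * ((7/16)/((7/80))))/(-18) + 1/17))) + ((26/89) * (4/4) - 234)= -9894798374/10413 + 112 * sqrt(39)/169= -950230.99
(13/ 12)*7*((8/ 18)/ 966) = 13/ 3726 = 0.00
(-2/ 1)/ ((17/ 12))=-24/ 17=-1.41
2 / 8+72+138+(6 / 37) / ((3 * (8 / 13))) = 15565 / 74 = 210.34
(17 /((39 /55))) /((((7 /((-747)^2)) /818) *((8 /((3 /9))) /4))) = 23710112415 /91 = 260550685.88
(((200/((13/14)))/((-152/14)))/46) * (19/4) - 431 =-433.05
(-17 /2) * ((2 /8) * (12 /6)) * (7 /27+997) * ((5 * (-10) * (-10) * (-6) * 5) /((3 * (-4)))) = -5297939.81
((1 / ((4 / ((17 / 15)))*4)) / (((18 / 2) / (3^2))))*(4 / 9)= 17 / 540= 0.03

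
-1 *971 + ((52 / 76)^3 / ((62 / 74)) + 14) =-203404664 / 212629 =-956.62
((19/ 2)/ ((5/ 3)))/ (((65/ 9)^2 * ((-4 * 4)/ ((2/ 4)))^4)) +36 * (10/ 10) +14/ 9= 14974189609553/ 398721024000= 37.56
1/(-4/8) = -2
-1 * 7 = -7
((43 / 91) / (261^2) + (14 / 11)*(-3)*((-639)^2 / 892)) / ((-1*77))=53154913570193 / 2341750793382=22.70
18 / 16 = 9 / 8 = 1.12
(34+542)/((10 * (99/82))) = 2624/55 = 47.71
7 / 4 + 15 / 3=27 / 4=6.75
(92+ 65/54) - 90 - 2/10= 3.00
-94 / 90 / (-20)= 47 / 900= 0.05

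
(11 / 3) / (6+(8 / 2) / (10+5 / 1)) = 0.59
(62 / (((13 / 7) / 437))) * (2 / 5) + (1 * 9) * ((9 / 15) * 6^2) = 391952 / 65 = 6030.03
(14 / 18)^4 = 2401 / 6561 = 0.37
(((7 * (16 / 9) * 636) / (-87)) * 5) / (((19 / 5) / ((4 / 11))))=-2374400 / 54549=-43.53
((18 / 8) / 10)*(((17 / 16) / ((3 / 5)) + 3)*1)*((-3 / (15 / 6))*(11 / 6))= -7557 / 3200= -2.36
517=517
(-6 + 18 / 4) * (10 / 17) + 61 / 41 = 422 / 697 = 0.61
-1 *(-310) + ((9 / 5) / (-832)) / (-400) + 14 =539136009 / 1664000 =324.00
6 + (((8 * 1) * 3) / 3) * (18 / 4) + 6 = 48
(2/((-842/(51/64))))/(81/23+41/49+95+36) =-57477/4110280256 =-0.00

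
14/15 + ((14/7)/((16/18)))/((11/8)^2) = 3854/1815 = 2.12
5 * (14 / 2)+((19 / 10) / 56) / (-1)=19581 / 560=34.97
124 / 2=62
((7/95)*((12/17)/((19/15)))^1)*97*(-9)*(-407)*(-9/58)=-402922674/177973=-2263.95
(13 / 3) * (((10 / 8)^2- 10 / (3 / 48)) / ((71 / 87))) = -955695 / 1136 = -841.28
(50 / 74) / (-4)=-25 / 148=-0.17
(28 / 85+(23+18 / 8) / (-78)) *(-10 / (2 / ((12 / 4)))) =-151 / 1768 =-0.09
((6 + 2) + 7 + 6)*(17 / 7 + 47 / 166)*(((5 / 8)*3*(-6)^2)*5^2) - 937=31592791 / 332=95159.01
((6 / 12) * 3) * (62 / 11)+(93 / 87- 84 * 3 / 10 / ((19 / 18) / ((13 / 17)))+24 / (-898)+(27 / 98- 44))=-52.48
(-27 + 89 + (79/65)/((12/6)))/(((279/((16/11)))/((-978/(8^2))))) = -442219/88660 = -4.99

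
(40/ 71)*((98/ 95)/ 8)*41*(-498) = -2000964/ 1349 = -1483.29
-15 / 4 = -3.75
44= 44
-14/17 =-0.82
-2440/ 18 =-1220/ 9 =-135.56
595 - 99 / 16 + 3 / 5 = 589.41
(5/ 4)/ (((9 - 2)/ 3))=15/ 28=0.54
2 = 2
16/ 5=3.20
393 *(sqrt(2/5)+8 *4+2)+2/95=393 *sqrt(10)/5+1269392/95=13610.58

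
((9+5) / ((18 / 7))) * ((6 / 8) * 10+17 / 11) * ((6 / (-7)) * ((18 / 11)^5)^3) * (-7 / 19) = 21928830883757232390144 / 873044867407871059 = 25117.64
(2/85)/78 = 1/3315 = 0.00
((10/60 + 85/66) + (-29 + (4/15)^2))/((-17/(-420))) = -1903972/2805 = -678.78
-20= -20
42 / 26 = 21 / 13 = 1.62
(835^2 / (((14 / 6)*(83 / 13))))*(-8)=-217534200 / 581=-374413.43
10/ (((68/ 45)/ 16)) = 1800/ 17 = 105.88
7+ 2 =9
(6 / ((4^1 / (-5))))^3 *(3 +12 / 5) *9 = -164025 / 8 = -20503.12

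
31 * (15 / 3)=155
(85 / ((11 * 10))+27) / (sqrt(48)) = 611 * sqrt(3) / 264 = 4.01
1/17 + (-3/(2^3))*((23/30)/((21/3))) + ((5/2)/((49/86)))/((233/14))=624177/2218160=0.28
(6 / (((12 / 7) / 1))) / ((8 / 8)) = 7 / 2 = 3.50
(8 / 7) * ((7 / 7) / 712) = 1 / 623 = 0.00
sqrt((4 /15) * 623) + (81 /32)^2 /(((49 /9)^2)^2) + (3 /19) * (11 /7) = 28647052755 /112159968256 + 2 * sqrt(9345) /15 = 13.14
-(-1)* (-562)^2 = 315844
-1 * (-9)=9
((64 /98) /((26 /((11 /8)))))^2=484 /405769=0.00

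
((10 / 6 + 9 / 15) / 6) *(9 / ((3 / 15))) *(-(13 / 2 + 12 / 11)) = -2839 / 22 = -129.05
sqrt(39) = 6.24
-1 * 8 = -8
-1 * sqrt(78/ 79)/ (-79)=0.01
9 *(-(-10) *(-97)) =-8730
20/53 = 0.38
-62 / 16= -31 / 8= -3.88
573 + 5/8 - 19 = 4437/8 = 554.62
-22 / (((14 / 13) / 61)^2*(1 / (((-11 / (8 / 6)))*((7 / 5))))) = 228272187 / 280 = 815257.81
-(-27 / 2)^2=-729 / 4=-182.25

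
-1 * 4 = -4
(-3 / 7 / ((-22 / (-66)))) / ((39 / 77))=-33 / 13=-2.54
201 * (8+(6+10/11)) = 32964/11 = 2996.73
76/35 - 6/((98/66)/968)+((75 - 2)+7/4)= -3757897/980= -3834.59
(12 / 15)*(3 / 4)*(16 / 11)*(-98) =-4704 / 55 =-85.53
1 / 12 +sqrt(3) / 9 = 0.28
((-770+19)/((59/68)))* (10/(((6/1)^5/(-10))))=319175/28674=11.13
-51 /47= -1.09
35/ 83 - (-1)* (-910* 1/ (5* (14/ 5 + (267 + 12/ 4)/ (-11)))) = 33565/ 3818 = 8.79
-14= -14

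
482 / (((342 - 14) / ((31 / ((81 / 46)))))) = 171833 / 6642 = 25.87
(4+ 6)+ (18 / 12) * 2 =13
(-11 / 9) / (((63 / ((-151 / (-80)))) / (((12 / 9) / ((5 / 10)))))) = -1661 / 17010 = -0.10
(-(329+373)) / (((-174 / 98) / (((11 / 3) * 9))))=378378 / 29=13047.52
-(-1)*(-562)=-562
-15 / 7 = -2.14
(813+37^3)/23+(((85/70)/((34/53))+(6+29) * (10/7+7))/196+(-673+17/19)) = 3758215053/2398256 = 1567.06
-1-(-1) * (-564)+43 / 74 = -41767 / 74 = -564.42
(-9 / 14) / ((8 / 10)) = -45 / 56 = -0.80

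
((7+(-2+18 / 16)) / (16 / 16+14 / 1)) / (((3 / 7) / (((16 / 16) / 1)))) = 343 / 360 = 0.95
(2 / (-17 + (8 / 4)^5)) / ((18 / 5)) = 1 / 27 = 0.04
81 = 81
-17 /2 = -8.50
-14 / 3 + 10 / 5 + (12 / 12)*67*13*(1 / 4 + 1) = 13033 / 12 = 1086.08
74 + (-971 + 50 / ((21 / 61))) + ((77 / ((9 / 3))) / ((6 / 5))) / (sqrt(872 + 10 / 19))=-15787 / 21 + 385 *sqrt(34998) / 99468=-751.04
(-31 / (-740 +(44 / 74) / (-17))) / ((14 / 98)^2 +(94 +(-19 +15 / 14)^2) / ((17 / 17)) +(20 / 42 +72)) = 5732706 / 66774091123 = 0.00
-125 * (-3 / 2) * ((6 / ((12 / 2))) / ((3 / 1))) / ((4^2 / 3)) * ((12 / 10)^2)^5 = 5668704 / 78125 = 72.56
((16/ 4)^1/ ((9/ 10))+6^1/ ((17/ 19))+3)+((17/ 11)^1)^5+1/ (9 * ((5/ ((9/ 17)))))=2831017139/ 123204015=22.98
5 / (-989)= -5 / 989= -0.01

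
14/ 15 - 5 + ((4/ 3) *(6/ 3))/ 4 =-17/ 5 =-3.40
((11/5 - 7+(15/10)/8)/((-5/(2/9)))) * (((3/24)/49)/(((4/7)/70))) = 41/640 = 0.06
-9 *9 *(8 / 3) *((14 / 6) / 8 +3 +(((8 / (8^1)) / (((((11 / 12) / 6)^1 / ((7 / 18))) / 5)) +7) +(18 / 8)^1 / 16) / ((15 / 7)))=-1194021 / 440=-2713.68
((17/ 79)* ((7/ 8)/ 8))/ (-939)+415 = 1970247241/ 4747584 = 415.00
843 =843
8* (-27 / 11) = -216 / 11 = -19.64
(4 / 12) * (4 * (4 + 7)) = 44 / 3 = 14.67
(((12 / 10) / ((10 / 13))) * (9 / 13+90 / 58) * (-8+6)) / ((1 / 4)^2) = -81216 / 725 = -112.02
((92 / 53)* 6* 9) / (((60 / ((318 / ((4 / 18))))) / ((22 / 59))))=245916 / 295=833.61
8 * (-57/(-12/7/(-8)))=-2128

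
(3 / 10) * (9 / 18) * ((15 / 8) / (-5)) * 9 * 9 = -729 / 160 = -4.56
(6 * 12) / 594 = 4 / 33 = 0.12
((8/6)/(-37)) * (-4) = 16/111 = 0.14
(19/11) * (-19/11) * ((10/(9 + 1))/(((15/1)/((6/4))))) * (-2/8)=361/4840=0.07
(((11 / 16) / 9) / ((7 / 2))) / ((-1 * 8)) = -11 / 4032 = -0.00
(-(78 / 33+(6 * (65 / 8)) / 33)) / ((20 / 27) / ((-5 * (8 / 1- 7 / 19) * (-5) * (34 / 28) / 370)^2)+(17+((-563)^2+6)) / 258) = -5961050155125 / 1909785864238208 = -0.00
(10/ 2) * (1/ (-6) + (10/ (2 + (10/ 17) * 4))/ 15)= -5/ 74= -0.07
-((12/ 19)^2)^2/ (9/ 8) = -18432/ 130321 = -0.14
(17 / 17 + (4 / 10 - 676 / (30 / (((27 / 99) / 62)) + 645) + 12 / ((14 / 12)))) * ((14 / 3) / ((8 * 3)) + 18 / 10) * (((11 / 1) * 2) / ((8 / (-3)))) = -478543769 / 2508240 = -190.79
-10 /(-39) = 10 /39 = 0.26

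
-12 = -12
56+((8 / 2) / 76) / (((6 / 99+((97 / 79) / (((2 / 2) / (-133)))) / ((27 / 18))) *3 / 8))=37726443 / 673702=56.00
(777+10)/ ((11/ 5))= 3935/ 11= 357.73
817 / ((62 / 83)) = 67811 / 62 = 1093.73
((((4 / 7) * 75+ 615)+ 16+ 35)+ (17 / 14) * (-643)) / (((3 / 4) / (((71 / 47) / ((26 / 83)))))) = -462.49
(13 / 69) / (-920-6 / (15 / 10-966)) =-8359 / 40817364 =-0.00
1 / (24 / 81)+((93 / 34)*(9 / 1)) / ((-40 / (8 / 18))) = 3.10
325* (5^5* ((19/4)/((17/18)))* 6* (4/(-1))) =-122591911.76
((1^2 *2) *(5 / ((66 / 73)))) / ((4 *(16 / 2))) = 365 / 1056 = 0.35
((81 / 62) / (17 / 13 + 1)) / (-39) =-9 / 620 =-0.01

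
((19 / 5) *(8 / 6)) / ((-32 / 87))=-551 / 40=-13.78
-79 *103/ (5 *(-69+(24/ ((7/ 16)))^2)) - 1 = -1119088/ 720375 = -1.55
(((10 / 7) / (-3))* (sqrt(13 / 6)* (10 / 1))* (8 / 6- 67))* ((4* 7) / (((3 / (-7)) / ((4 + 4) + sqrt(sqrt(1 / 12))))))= 137900* sqrt(78)* (-48- sqrt(2)* 3^(3 / 4)) / 243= -256729.82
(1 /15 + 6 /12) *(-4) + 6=56 /15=3.73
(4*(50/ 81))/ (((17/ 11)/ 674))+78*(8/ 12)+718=1846.83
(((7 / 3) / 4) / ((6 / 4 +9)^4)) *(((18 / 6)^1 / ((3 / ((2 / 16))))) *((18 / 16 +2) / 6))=25 / 8001504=0.00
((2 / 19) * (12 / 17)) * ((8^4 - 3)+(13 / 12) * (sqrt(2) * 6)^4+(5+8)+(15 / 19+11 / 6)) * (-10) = -44344280 / 6137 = -7225.73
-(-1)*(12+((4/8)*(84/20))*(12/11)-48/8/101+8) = 123496/5555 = 22.23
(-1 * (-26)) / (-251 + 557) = 13 / 153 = 0.08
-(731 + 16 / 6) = -2201 / 3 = -733.67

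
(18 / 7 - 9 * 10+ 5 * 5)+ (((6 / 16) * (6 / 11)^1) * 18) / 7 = -9533 / 154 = -61.90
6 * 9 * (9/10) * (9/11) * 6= 13122/55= 238.58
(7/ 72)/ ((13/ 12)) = 7/ 78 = 0.09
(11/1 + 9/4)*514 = 13621/2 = 6810.50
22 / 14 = 11 / 7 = 1.57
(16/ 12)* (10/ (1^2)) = 40/ 3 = 13.33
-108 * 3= -324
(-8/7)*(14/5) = -16/5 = -3.20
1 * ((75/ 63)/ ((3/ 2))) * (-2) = -100/ 63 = -1.59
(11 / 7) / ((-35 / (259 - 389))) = 286 / 49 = 5.84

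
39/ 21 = 13/ 7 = 1.86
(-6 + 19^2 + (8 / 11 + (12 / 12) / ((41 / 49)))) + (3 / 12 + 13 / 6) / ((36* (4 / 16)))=17398055 / 48708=357.19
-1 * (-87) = 87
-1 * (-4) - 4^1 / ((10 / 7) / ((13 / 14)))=7 / 5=1.40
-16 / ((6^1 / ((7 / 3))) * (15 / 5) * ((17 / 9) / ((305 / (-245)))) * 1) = 488 / 357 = 1.37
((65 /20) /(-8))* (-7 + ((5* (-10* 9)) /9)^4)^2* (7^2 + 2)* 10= -129491897437662435 /16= -8093243589853902.19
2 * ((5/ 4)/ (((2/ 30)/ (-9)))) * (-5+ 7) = -675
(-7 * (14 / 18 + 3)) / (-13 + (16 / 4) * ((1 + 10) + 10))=-238 / 639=-0.37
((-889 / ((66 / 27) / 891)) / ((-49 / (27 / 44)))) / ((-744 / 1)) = -833247 / 152768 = -5.45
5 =5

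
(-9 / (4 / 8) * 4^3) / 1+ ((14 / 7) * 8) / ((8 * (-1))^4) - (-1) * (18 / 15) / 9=-4423153 / 3840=-1151.86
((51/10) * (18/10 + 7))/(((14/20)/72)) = 161568/35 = 4616.23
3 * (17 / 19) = 2.68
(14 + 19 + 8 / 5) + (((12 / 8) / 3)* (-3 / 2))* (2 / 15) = 69 / 2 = 34.50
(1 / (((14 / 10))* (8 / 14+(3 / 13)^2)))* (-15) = -12675 / 739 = -17.15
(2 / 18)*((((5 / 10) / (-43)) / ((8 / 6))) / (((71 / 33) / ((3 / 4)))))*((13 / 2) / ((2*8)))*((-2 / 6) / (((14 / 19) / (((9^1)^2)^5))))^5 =1339915947260004654586122000000000000000000.00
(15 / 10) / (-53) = -0.03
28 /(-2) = -14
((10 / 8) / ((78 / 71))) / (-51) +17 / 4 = 67271 / 15912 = 4.23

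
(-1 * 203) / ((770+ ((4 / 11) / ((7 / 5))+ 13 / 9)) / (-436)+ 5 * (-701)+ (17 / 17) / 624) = 3189474288 / 55097278433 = 0.06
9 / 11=0.82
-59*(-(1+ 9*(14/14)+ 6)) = 944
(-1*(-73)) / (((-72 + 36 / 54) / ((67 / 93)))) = -4891 / 6634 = -0.74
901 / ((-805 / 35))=-901 / 23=-39.17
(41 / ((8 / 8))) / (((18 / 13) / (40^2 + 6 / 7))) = 2986399 / 63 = 47403.16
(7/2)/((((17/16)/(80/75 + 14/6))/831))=46536/5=9307.20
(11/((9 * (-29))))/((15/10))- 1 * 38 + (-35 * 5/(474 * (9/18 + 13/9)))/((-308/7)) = -103489631/2721708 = -38.02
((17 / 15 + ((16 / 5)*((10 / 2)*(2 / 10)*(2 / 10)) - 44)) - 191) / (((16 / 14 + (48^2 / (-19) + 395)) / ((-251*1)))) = 583935436 / 2741925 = 212.97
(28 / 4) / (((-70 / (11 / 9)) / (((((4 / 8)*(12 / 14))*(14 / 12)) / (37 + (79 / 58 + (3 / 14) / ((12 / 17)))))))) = -0.00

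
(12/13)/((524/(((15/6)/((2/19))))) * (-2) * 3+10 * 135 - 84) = 190/233337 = 0.00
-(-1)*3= 3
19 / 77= 0.25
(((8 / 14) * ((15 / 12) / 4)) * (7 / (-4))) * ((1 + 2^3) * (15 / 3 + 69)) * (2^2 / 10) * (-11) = 3663 / 4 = 915.75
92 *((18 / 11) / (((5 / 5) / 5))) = 8280 / 11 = 752.73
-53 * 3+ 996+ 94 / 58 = 24320 / 29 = 838.62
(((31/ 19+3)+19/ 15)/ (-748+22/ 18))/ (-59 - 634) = 1681/ 147492345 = 0.00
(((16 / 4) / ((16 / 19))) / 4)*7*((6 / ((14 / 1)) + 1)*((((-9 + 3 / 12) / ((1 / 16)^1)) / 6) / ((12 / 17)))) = -56525 / 144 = -392.53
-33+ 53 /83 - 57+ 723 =633.64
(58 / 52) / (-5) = -0.22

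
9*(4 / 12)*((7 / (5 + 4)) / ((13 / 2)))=14 / 39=0.36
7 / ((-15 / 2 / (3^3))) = -126 / 5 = -25.20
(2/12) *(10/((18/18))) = 5/3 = 1.67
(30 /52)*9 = 135 /26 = 5.19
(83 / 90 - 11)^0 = 1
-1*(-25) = 25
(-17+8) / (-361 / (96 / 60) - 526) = 72 / 6013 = 0.01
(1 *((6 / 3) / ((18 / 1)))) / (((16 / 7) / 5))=35 / 144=0.24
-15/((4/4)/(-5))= 75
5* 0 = 0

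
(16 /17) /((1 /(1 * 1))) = 16 /17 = 0.94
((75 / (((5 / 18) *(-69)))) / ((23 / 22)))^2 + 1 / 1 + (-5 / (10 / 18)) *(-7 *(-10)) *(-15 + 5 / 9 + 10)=787755041 / 279841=2815.01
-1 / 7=-0.14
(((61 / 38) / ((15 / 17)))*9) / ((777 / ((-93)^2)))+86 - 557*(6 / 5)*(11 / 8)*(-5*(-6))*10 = -13554734077 / 49210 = -275446.74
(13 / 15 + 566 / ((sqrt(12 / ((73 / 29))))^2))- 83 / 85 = 584797 / 4930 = 118.62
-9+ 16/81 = -713/81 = -8.80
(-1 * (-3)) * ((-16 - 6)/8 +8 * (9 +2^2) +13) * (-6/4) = -4113/8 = -514.12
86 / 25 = 3.44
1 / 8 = 0.12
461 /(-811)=-461 /811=-0.57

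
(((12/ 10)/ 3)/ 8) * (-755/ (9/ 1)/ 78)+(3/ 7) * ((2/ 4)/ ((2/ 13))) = 26321/ 19656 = 1.34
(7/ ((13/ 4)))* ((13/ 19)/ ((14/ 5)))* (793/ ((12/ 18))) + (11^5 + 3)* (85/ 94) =130610170/ 893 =146259.99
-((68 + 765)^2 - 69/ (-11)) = -7632848/ 11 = -693895.27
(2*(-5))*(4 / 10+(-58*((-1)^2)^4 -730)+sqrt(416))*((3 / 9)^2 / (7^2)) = 17.40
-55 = -55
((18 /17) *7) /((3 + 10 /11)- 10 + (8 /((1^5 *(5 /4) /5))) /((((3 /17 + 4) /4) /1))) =10934 /36227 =0.30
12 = 12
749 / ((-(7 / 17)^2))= -30923 / 7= -4417.57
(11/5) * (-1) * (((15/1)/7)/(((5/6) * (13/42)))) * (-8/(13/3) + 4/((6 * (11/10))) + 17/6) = -29.12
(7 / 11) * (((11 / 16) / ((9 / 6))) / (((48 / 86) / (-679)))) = -204379 / 576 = -354.82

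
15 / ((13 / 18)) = 270 / 13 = 20.77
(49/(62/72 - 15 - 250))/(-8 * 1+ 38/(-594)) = 523908/22774055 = 0.02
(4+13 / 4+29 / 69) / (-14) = -2117 / 3864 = -0.55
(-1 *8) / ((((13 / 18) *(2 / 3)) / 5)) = -83.08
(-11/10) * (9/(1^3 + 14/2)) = -99/80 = -1.24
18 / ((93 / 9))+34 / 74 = 2525 / 1147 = 2.20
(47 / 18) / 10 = 47 / 180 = 0.26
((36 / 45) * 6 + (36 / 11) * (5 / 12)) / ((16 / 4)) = 1.54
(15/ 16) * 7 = 105/ 16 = 6.56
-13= -13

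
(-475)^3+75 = -107171800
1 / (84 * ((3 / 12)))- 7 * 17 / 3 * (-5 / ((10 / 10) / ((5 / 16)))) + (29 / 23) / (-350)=3994293 / 64400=62.02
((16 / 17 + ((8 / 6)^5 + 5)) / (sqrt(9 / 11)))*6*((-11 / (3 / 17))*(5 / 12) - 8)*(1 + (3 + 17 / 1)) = -359142511*sqrt(11) / 24786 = -48057.01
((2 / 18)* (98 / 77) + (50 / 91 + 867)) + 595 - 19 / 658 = 1238649455 / 846846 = 1462.66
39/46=0.85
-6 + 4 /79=-470 /79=-5.95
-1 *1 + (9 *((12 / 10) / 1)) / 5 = 29 / 25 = 1.16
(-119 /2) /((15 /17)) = -2023 /30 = -67.43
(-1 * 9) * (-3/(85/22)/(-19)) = -594/1615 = -0.37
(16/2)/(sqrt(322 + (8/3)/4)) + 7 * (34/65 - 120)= -54362/65 + 2 * sqrt(6)/11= -835.89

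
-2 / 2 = -1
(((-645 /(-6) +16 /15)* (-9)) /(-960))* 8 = 3257 /400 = 8.14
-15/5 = -3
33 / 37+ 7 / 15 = 754 / 555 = 1.36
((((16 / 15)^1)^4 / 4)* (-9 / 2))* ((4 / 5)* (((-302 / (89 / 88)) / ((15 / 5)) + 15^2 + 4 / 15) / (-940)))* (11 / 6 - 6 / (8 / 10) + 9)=2750070784 / 5294109375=0.52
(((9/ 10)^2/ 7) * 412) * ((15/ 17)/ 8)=25029/ 4760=5.26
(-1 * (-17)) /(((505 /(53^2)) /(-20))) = -191012 /101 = -1891.21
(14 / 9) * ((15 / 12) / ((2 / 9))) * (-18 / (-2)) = 78.75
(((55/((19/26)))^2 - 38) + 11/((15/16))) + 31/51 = 173029159/30685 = 5638.88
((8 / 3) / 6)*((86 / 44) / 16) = 43 / 792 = 0.05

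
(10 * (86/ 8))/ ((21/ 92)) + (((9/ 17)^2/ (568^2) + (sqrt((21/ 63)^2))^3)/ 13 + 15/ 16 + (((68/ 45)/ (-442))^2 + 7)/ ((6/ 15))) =489.39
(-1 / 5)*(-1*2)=2 / 5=0.40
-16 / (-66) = 8 / 33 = 0.24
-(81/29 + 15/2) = -597/58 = -10.29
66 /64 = 1.03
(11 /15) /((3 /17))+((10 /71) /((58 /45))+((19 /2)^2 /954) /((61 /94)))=1761619507 /399404820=4.41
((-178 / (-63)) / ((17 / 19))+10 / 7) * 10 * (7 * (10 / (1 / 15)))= 48156.86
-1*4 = -4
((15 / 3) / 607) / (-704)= -5 / 427328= -0.00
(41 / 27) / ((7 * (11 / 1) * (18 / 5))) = 0.01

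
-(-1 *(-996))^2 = -992016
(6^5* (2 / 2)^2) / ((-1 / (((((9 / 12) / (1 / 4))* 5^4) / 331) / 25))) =-583200 / 331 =-1761.93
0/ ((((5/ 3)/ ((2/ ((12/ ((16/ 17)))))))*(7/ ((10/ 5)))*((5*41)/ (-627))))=0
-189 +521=332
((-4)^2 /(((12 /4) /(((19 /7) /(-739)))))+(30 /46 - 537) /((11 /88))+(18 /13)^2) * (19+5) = -102933.24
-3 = -3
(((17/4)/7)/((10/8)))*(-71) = -1207/35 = -34.49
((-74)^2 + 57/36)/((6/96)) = 262924/3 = 87641.33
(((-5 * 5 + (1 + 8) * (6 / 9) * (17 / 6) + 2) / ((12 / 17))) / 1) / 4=-2.12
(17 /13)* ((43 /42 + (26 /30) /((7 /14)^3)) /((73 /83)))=785927 /66430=11.83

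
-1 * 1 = -1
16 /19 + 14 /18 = 277 /171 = 1.62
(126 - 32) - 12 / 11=1022 / 11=92.91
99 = 99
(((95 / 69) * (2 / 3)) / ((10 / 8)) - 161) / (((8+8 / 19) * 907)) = -126065 / 6007968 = -0.02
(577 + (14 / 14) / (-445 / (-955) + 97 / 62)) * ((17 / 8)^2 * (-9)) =-12038994669 / 512960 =-23469.66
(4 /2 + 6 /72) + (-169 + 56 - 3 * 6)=-1547 /12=-128.92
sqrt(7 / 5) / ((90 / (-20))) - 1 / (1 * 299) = -0.27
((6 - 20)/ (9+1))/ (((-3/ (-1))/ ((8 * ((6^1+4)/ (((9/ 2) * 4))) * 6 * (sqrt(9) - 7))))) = 448/ 9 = 49.78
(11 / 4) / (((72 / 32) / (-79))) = -869 / 9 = -96.56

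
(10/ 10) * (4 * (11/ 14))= 22/ 7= 3.14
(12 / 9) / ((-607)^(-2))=1473796 / 3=491265.33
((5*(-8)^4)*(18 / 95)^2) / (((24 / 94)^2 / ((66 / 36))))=37323264 / 1805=20677.71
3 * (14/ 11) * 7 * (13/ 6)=637/ 11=57.91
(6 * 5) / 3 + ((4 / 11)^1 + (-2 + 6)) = 158 / 11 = 14.36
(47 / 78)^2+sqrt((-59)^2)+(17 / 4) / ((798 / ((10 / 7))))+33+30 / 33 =2905956451 / 31153122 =93.28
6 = 6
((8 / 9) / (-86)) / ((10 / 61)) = -122 / 1935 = -0.06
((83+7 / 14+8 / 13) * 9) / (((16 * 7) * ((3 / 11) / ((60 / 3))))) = 360855 / 728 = 495.68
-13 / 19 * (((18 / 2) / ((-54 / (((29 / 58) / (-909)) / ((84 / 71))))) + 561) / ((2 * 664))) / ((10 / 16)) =-6682372619 / 14449609440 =-0.46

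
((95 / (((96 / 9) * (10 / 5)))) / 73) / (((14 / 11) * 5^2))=627 / 327040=0.00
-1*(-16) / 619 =16 / 619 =0.03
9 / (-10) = -9 / 10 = -0.90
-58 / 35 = -1.66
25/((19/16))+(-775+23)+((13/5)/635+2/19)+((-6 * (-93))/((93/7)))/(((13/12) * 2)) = -557939539/784225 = -711.45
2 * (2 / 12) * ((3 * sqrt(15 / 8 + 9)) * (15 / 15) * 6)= 19.79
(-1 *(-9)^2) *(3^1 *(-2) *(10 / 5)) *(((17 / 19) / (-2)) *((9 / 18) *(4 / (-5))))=173.94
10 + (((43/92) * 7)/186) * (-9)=56137/5704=9.84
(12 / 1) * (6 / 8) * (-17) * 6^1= -918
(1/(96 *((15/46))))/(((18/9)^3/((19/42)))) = 437/241920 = 0.00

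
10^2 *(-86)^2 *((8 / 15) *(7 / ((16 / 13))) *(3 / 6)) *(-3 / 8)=-841295 / 2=-420647.50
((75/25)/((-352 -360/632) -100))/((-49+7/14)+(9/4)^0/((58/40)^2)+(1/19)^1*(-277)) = 7574046/71530204781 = 0.00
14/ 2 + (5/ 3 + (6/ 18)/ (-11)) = 95/ 11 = 8.64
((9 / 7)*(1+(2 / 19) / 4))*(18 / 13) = 243 / 133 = 1.83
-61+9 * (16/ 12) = -49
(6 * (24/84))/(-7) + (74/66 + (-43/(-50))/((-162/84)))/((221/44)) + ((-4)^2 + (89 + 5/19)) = 14603810236/138881925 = 105.15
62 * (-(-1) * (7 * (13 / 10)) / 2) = 2821 / 10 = 282.10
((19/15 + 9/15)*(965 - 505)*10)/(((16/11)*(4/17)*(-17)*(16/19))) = -168245/96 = -1752.55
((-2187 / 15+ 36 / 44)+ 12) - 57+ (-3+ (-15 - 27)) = -12924 / 55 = -234.98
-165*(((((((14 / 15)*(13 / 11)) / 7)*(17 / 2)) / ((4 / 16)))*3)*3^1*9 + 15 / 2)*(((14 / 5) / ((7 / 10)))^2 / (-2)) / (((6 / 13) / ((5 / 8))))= 3156465 / 4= 789116.25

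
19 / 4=4.75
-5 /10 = -1 /2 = -0.50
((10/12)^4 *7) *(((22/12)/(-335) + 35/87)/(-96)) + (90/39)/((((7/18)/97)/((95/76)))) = 94965830334925/131990197248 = 719.49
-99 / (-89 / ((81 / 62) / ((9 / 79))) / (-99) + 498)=-6968511 / 35059240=-0.20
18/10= 1.80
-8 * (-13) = 104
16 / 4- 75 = -71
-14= -14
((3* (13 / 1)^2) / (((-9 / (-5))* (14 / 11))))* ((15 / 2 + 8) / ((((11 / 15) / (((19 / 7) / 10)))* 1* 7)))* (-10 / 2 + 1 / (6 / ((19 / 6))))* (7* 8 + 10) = -125919365 / 2352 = -53537.14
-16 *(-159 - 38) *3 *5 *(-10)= -472800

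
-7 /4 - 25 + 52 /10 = -431 /20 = -21.55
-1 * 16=-16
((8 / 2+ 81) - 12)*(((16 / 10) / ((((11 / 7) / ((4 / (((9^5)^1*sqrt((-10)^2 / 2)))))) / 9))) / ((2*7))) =584*sqrt(2) / 1804275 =0.00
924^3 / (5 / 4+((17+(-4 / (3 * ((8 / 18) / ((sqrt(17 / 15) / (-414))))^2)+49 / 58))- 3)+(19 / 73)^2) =46435251304852945920 / 951351723983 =48809762.08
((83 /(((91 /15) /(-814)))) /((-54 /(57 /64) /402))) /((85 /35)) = 215016065 /7072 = 30403.86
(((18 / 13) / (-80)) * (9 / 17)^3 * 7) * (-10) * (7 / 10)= 321489 / 2554760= 0.13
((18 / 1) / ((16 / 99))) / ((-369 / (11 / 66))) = -33 / 656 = -0.05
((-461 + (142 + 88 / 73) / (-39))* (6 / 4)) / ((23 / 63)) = -83344023 / 43654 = -1909.20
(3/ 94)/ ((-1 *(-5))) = 0.01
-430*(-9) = 3870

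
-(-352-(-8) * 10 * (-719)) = 57872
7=7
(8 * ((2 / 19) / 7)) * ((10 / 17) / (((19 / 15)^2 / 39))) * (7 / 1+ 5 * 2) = 1404000 / 48013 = 29.24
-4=-4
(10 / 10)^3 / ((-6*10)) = -1 / 60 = -0.02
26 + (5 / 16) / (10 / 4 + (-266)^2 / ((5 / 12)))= 353219177 / 13585352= 26.00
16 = 16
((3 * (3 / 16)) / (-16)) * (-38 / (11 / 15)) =2565 / 1408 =1.82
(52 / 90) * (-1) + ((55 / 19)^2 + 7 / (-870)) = 7343281 / 942210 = 7.79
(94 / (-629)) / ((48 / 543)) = -8507 / 5032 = -1.69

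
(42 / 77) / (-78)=-1 / 143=-0.01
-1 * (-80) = 80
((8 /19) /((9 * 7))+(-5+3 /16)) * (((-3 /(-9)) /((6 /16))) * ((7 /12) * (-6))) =92041 /6156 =14.95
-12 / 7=-1.71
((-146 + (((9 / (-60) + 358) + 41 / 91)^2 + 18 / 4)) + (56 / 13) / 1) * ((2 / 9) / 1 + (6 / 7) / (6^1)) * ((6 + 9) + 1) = 3256716461309 / 4347525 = 749096.66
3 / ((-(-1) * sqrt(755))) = 0.11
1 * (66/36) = 11/6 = 1.83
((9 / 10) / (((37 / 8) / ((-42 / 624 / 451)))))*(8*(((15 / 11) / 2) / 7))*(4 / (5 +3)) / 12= -9 / 9544964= -0.00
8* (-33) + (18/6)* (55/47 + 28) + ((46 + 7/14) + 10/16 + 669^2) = 168234295/376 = 447431.64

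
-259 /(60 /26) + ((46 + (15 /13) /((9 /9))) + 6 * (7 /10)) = -23743 /390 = -60.88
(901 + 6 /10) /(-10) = -2254 /25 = -90.16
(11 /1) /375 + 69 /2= 34.53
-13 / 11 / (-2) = 13 / 22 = 0.59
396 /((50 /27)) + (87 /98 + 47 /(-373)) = 196113809 /913850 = 214.60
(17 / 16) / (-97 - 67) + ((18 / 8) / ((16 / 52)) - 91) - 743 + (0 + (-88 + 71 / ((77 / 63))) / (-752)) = -23860547 / 28864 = -826.65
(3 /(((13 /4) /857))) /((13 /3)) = 30852 /169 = 182.56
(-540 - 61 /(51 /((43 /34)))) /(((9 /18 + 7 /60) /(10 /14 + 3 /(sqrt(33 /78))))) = -28169490*sqrt(286) /117623 - 46949150 /74851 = -4677.37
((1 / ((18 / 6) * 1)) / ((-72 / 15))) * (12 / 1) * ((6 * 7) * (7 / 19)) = -12.89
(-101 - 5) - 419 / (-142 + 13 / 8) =-115686 / 1123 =-103.02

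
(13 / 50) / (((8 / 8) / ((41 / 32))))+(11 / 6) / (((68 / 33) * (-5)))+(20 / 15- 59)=-4692937 / 81600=-57.51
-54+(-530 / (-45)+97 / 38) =-13567 / 342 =-39.67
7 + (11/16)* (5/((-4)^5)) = 114633/16384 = 7.00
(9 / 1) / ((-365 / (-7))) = 63 / 365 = 0.17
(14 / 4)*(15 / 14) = 15 / 4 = 3.75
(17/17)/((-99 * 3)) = -1/297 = -0.00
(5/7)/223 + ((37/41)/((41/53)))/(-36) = -2758541/94465476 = -0.03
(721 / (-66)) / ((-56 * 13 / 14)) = 721 / 3432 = 0.21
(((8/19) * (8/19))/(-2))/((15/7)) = -224/5415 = -0.04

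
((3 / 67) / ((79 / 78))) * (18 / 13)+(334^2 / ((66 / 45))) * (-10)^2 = 442849434564 / 58223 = 7606090.97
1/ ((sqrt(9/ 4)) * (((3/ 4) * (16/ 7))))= 7/ 18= 0.39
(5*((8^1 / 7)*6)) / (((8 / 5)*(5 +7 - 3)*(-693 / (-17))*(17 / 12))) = 200 / 4851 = 0.04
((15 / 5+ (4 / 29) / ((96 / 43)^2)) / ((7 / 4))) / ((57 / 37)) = 1.12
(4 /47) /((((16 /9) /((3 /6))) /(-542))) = -2439 /188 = -12.97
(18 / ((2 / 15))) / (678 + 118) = 135 / 796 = 0.17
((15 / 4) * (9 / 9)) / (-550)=-3 / 440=-0.01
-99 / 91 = -1.09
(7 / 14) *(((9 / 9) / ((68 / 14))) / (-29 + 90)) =7 / 4148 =0.00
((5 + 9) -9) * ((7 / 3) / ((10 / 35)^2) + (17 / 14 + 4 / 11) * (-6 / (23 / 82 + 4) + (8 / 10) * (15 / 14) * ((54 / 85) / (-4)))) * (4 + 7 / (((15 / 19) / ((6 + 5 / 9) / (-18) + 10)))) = 40629502635383 / 3473510040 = 11696.96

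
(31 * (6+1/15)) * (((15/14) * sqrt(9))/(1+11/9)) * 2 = 10881/20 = 544.05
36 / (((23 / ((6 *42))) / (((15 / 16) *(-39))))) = -331695 / 23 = -14421.52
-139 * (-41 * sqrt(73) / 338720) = 5699 * sqrt(73) / 338720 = 0.14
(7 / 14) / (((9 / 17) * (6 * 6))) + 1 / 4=179 / 648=0.28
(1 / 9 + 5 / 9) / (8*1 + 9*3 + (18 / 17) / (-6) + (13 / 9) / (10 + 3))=102 / 5345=0.02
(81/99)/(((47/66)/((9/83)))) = 486/3901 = 0.12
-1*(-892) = 892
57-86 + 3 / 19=-548 / 19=-28.84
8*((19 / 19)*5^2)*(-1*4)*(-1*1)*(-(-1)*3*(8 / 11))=19200 / 11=1745.45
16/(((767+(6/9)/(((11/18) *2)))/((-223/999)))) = -39248/8434557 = -0.00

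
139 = 139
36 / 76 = 0.47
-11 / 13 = -0.85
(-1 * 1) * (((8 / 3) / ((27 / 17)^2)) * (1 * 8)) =-18496 / 2187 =-8.46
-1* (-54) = 54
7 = 7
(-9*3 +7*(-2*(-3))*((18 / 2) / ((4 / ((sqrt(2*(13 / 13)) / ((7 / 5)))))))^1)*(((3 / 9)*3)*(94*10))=-25380 +63450*sqrt(2)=64351.85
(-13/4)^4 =28561/256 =111.57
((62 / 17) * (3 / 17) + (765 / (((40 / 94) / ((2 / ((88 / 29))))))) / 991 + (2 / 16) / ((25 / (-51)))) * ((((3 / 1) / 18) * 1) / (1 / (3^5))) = 161707508757 / 2520311200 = 64.16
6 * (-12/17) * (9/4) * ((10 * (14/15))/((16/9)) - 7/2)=-567/34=-16.68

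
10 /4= 5 /2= 2.50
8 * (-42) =-336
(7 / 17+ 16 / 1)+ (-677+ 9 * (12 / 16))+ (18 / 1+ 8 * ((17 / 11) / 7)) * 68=3614231 / 5236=690.27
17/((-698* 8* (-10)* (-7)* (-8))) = 17/3127040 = 0.00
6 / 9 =2 / 3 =0.67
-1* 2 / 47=-2 / 47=-0.04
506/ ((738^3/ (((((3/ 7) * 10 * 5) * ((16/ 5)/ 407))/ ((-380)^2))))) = 23/ 15659028326970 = 0.00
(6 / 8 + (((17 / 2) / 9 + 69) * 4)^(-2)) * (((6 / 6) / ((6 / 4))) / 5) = 0.10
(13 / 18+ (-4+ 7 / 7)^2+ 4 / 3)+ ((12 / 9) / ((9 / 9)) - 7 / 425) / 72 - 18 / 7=5463653 / 642600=8.50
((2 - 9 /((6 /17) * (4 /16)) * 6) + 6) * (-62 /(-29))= -37448 /29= -1291.31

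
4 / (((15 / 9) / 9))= 108 / 5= 21.60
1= 1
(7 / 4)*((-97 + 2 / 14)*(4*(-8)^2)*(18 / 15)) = -52070.40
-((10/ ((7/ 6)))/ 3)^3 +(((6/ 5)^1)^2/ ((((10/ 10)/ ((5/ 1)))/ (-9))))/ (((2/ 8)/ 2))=-541.72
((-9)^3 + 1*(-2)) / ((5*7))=-731 / 35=-20.89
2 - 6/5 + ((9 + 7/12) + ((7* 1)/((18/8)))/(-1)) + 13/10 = 1543/180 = 8.57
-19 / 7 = -2.71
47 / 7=6.71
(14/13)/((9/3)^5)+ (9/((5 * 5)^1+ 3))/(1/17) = 483719/88452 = 5.47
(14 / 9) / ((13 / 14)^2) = 2744 / 1521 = 1.80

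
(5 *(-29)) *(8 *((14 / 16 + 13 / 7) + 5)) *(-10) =627850 / 7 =89692.86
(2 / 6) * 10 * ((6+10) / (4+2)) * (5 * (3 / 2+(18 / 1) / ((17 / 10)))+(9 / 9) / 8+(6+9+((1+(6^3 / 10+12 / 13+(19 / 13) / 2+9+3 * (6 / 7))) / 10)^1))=48977218 / 69615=703.54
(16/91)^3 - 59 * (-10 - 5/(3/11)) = 3779170853/2260713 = 1671.67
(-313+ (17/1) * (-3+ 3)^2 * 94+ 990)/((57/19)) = 677/3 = 225.67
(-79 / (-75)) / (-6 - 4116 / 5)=-0.00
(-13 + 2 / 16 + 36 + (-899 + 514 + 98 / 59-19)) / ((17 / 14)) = -1252923 / 4012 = -312.29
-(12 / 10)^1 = -6 / 5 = -1.20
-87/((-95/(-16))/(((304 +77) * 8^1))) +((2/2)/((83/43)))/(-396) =-139452880373/3122460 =-44661.22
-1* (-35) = 35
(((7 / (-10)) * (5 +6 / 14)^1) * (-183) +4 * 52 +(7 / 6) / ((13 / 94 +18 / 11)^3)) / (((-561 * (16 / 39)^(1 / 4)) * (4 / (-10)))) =16749809888389 * 39^(1 / 4) / 8319214242900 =5.03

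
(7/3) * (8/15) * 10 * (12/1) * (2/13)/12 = 224/117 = 1.91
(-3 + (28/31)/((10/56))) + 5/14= 2.42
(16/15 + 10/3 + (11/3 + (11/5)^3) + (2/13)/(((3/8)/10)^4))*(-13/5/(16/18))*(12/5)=-546264.71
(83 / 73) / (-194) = -83 / 14162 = -0.01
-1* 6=-6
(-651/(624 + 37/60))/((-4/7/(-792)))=-4921560/3407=-1444.54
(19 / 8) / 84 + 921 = 618931 / 672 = 921.03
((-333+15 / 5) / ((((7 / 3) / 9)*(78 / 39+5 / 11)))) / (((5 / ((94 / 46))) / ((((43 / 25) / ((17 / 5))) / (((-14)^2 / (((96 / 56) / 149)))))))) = -4401738 / 699399295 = -0.01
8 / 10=4 / 5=0.80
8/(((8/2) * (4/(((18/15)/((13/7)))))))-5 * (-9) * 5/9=1646/65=25.32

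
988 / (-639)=-988 / 639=-1.55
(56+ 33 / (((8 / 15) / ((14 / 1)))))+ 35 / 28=1847 / 2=923.50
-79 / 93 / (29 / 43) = -3397 / 2697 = -1.26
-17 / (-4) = 17 / 4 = 4.25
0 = 0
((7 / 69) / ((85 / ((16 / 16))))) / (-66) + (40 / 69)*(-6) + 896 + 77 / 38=3289570696 / 3677355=894.55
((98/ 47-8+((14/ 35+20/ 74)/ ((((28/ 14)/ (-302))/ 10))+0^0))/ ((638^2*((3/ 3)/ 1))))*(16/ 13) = -7074412/ 2300510927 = -0.00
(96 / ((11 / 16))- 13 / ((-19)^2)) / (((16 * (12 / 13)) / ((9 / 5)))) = 21619767 / 1270720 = 17.01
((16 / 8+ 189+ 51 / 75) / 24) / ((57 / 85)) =10183 / 855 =11.91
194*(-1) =-194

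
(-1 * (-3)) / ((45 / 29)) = 29 / 15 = 1.93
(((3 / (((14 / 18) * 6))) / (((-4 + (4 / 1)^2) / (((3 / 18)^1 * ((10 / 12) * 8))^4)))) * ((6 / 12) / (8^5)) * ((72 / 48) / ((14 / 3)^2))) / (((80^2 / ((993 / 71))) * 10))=1655 / 88252316909568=0.00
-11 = -11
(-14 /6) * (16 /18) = -56 /27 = -2.07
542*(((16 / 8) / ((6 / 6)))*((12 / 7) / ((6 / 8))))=17344 / 7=2477.71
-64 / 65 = -0.98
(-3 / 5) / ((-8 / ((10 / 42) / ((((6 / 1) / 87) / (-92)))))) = -667 / 28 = -23.82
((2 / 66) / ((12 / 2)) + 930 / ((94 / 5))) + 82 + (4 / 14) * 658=2973017 / 9306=319.47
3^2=9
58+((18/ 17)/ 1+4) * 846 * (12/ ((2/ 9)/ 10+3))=4927792/ 289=17051.18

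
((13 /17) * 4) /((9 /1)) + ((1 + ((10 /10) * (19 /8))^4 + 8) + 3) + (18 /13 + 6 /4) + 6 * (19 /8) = 499335445 /8146944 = 61.29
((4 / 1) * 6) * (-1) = -24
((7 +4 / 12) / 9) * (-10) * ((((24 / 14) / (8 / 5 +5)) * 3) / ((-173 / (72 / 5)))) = 640 / 1211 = 0.53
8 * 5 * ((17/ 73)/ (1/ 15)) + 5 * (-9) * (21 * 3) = -196755/ 73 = -2695.27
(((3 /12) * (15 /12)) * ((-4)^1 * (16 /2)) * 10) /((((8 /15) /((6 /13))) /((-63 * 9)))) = 637875 /13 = 49067.31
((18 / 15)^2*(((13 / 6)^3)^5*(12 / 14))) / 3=51185893014090757 / 1142810726400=44789.48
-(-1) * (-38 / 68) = -0.56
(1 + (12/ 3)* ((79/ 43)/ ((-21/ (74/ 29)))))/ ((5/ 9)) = 0.19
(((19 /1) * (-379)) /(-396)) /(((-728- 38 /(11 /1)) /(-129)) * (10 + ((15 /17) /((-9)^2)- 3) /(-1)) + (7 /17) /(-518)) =194765447 /788835630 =0.25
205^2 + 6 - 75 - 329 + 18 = 41645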